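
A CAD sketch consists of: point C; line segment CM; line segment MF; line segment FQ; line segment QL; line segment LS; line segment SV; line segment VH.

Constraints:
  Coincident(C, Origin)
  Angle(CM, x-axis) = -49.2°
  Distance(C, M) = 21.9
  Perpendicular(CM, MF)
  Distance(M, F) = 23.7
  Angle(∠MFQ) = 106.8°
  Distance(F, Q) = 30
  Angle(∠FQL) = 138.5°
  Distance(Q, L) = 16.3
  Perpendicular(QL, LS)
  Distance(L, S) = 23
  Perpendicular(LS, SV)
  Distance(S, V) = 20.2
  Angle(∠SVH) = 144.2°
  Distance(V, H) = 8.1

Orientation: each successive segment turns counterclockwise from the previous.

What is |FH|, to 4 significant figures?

12.11

The perpendicularity gives SV at right angles to LS, so SV runs at -24.50°; with |SV| = 20.2, V = (14.06, 3.768). ∠SVH = 144.2° gives VH at 11.30° from the x-axis; with |VH| = 8.1, H = (22.00, 5.355). Then |FH| = |H − F| = 12.11.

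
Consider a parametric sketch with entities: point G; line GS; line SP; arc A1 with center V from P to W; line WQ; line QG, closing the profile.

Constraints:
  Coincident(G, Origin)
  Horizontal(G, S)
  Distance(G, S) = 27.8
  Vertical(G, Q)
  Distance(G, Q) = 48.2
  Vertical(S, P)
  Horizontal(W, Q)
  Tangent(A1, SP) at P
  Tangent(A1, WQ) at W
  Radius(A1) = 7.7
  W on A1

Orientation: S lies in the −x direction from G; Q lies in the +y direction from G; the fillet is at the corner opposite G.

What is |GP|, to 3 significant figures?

49.1

G is at the origin; GS is horizontal with |GS| = 27.8 and S on the −x side, so S = (-27.8, 0.00). G and Q share the same x with |GQ| = 48.2 and Q on the +y side, so Q = (0.00, 48.2). The virtual corner opposite G is at (-27.8, 48.2). A1 meets SP tangentially, so VP is at right angles to SP and the tangent condition forces VW to be normal to WQ, with radius 7.7, so the center V sits 7.7 in from both sides at V = (-20.1, 40.5). That places the tangent points at P = (-27.8, 40.5) on SP and W = (-20.1, 48.2) on WQ. Then |GP| = |P − G| = 49.1.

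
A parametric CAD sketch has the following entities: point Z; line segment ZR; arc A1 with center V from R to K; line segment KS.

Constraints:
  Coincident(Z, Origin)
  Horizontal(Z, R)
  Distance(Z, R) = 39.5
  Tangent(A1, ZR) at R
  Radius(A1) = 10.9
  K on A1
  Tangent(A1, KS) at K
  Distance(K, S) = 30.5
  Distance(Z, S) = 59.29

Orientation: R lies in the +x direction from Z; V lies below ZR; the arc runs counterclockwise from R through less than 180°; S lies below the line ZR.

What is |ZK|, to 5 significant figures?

32.919

Z is at the origin; ZR is horizontal with |ZR| = 39.5 and R on the +x side, so R = (39.500, 0.0000). Since A1 is tangent to ZR there, VR ⟂ ZR, so V = R + (0, -10.9) = (39.500, -10.900). Since VK ⟂ KS (tangency), |VS| = √(10.9² + 30.5²) = 32.389 regardless of where K sits on A1. So S lies on both circle(Z, 59.29) and circle(V, 32.389); the below-ZR intersection is S = (40.531, -43.273). K is the foot of the tangent from S: K = (29.358, -14.893).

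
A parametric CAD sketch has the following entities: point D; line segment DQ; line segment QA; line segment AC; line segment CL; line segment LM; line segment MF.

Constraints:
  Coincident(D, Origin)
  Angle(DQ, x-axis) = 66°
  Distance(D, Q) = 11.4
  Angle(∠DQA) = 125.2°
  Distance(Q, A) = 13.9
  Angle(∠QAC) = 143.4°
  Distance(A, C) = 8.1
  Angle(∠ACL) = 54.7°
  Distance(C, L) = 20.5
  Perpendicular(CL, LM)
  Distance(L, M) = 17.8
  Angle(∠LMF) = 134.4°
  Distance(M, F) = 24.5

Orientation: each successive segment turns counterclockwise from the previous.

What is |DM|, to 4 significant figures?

15.16

D is at the origin; DQ runs at 66.0° with length 11.4, so Q = (4.637, 10.41). ∠DQA = 125.2° gives QA at 120.8° from the x-axis; with |QA| = 13.9, A = (-2.481, 22.35). ∠QAC = 143.4° gives AC at 157.4° from the x-axis; with |AC| = 8.1, C = (-9.959, 25.47). ∠ACL = 54.7° gives CL at -77.30° from the x-axis; with |CL| = 20.5, L = (-5.452, 5.468). The perpendicularity gives LM at right angles to CL, so LM runs at 12.70°; with |LM| = 17.8, M = (11.91, 9.382). Then |DM| = |M − D| = 15.16.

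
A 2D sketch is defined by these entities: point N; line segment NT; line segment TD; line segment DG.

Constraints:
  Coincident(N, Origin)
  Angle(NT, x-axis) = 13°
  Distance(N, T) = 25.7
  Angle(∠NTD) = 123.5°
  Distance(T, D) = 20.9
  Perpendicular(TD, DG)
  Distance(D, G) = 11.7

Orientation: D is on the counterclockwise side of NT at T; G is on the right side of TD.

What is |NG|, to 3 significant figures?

48.3

N is at the origin; NT runs at 13.0° with length 25.7, so T = 25.7·(cos 13.0°, sin 13.0°) = (25.0, 5.78). ∠NTD = 123.5°, so TD runs at 13.0° + (180° − 123.5°) = 69.5° from the x-axis; with |TD| = 20.9, D = T + 20.9·(cos 69.5°, sin 69.5°) = (32.4, 25.4). TD is perpendicular to DG; with |DG| = 11.7 on the right of TD, G = D + 11.7·(0.937, -0.350) = (43.3, 21.3). Then |NG| = |G − N| = 48.3.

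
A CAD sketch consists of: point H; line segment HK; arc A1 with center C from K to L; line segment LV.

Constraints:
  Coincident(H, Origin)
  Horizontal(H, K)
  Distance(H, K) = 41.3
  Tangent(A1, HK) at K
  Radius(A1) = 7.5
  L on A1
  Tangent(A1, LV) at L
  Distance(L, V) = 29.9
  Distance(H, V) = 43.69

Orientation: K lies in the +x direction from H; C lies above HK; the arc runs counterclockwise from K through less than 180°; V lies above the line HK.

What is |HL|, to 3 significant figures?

48.5

H is at the origin; H and K share the same y with |HK| = 41.3 and K on the +x side, so K = (41.3, 0.00). Since A1 is tangent to HK there, CK ⟂ HK, so C = K + (0, 7.5) = (41.3, 7.50). Since CL ⟂ LV (tangency), |CV| = √(7.5² + 29.9²) = 30.8 regardless of where L sits on A1. So V lies on both circle(H, 43.69) and circle(C, 30.8); the above-HK intersection is V = (26.6, 34.6). L is the foot of the tangent from V: L = (46.8, 12.6).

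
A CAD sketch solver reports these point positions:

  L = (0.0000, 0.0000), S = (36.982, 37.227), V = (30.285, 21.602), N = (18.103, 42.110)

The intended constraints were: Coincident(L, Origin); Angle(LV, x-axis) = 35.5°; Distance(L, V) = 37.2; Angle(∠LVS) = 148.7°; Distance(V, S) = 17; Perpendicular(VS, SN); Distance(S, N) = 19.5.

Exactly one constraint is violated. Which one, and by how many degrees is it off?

Perpendicular(VS, SN) — off by 8.70°.

L = (0.00, 0.00) ✓; LV at 35.50° ✓; |LV| = 37.20 ✓; ∠LVS = 148.7° ✓; |VS| = 17.00 ✓; ∠(VS, SN) = 98.70° ✗; |SN| = 19.50 ✓.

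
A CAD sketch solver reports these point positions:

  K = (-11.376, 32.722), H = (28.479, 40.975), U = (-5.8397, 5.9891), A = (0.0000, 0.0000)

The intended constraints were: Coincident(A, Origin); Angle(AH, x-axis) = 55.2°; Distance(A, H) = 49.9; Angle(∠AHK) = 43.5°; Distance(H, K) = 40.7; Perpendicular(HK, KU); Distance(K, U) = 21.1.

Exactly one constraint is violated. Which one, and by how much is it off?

Distance(K, U) = 21.1 — off by 6.20.

A = (0.00, 0.00) ✓; AH at 55.20° ✓; |AH| = 49.90 ✓; ∠AHK = 43.50° ✓; |HK| = 40.70 ✓; ∠(HK, KU) = 90.00° ✓; |KU| = 27.30 ✗.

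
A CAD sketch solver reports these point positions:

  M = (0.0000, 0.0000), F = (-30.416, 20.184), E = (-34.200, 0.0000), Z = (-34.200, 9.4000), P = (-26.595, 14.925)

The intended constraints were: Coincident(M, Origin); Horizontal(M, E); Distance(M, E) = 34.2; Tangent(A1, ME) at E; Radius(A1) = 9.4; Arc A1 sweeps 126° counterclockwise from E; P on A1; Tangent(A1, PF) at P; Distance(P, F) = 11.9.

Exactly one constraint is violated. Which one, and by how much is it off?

Distance(P, F) = 11.9 — off by 5.40.

M = (0.00, 0.00) ✓; M.y = 0.00, E.y = 0.00 ✓; |ME| = 34.20 ✓; ∠(ZE, EM) = 90.00° ✓; |ZE| = 9.400 ✓; bearing(Z→P) − bearing(Z→E) = 126.0° ✓; |ZP| = 9.400 ✓; ∠(ZP, PF) = 90.00° ✓; |PF| = 6.501 ✗.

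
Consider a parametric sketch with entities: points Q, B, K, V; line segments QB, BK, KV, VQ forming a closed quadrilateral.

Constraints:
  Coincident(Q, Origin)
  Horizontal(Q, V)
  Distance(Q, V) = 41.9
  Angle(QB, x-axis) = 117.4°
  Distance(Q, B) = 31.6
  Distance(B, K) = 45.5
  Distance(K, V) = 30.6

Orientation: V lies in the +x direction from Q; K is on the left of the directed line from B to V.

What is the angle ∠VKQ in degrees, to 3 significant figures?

68.2°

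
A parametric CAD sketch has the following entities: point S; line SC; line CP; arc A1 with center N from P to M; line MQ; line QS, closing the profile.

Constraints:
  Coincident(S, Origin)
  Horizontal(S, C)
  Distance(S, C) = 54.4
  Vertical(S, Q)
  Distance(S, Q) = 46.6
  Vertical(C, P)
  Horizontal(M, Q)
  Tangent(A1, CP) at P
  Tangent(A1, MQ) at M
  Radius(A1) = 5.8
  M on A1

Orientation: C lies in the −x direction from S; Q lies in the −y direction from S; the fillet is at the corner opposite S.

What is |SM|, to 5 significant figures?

67.331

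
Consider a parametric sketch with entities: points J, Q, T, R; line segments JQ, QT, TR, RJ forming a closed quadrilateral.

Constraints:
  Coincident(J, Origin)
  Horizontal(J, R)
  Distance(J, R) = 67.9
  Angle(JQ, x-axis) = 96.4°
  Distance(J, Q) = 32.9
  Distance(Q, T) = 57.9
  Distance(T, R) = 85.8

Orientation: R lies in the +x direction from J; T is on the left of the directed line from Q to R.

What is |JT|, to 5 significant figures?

84.486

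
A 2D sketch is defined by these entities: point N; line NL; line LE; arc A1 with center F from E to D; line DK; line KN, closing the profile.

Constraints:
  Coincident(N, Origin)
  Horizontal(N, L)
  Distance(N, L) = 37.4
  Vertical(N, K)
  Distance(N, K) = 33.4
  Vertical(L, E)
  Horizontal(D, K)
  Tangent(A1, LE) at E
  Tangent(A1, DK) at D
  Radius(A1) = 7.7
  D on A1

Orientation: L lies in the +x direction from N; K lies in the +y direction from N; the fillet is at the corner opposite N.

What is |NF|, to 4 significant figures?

39.28

N is at the origin; N and L share the same y with |NL| = 37.4 and L on the +x side, so L = (37.40, 0.000). N and K share the same x with |NK| = 33.4 and K on the +y side, so K = (0.000, 33.40). The virtual corner opposite N is at (37.40, 33.40). Tangency of A1 to LE means the radius FE is perpendicular to LE and tangency of A1 to DK means the radius FD is perpendicular to DK, with radius 7.7, so the center F sits 7.7 in from both sides at F = (29.70, 25.70). Then |NF| = |F − N| = 39.28.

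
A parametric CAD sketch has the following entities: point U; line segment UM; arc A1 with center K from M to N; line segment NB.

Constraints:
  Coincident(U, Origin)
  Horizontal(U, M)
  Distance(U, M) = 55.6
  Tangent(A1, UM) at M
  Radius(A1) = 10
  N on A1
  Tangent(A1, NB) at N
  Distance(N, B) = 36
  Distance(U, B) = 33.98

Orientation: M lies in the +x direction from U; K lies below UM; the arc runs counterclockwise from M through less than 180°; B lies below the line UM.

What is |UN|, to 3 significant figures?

49.1

Checks: |KN| = 10.00 ✓; ∠(KN, NB) = 90.00° ✓; |NB| = 36.00 ✓; |UB| = 33.98 ✓.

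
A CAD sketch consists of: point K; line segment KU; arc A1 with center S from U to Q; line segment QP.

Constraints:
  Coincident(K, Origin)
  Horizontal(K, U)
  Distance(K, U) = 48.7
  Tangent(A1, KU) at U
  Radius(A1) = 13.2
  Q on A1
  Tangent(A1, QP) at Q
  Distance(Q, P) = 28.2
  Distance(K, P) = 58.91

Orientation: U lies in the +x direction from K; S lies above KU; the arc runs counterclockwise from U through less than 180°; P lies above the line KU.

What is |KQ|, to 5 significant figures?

62.597

Checks: |SQ| = 13.20 ✓; ∠(SQ, QP) = 90.00° ✓; |QP| = 28.20 ✓; |KP| = 58.91 ✓.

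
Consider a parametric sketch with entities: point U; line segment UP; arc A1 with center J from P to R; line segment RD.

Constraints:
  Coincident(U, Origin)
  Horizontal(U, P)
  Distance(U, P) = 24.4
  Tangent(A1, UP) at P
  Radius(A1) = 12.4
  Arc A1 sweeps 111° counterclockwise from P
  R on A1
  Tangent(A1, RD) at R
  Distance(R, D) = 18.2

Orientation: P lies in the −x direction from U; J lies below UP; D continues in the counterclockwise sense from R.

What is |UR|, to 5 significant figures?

39.724

U is at the origin; UP is horizontal with |UP| = 24.4 and P on the −x side, so P = (-24.400, 0.0000). The tangent condition forces JP to be normal to UP, so J = P + (0, -12.4) = (-24.400, -12.400). On A1, P sits at bearing 90° from J; a 111° counterclockwise sweep puts R at bearing 201°, so R = J + 12.4·(cos 201°, sin 201°) = (-35.976, -16.844). Then |UR| = |R − U| = 39.724.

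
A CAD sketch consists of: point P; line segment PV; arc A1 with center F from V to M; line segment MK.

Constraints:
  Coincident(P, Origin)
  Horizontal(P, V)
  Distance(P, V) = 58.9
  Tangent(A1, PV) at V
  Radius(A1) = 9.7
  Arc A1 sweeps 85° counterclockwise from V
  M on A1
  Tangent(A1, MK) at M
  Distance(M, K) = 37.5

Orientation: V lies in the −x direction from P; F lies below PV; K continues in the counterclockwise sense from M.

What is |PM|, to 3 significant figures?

69.1

P is at the origin; PV is horizontal with |PV| = 58.9 and V on the −x side, so V = (-58.9, 0.00). A1 meets PV tangentially, so FV is at right angles to PV, so F = V + (0, -9.7) = (-58.9, -9.70). On A1, V sits at bearing 90° from F; an 85° counterclockwise sweep puts M at bearing 175°, so M = F + 9.7·(cos 175°, sin 175°) = (-68.6, -8.85). Then |PM| = |M − P| = 69.1.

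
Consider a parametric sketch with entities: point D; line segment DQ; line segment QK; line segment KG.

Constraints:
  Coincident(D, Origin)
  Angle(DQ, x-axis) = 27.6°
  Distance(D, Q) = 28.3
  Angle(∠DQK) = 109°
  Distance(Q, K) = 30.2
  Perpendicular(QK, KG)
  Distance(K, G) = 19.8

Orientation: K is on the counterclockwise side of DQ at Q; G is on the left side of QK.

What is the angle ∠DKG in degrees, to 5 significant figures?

55.827°

D is at the origin; DQ runs at 27.6° with length 28.3, so Q = 28.3·(cos 27.6°, sin 27.6°) = (25.080, 13.111). ∠DQK = 109.0°, so QK runs at 27.6° + (180° − 109.0°) = 98.600° from the x-axis; with |QK| = 30.2, K = Q + 30.2·(cos 98.600°, sin 98.600°) = (20.564, 42.972). QK is perpendicular to KG; with |KG| = 19.8 on the left of QK, G = K + 19.8·(-0.98876, -0.14954) = (0.98622, 40.011). Then cos ∠DKG = KD·KG / (|KD||KG|), giving 55.827°.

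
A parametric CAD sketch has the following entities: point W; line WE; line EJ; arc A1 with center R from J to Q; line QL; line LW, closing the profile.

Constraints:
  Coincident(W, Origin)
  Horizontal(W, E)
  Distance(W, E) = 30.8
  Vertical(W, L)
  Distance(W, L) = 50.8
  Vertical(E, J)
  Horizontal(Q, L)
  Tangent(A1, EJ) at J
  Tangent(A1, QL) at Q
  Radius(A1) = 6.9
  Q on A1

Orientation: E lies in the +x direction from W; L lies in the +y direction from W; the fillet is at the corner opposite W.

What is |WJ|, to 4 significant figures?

53.63

The virtual corner opposite W is at (30.80, 50.80). A1 meets EJ tangentially, so RJ is at right angles to EJ and since A1 is tangent to QL there, RQ ⟂ QL, with radius 6.9, so the center R sits 6.9 in from both sides at R = (23.90, 43.90). That places the tangent points at J = (30.80, 43.90) on EJ and Q = (23.90, 50.80) on QL. Then |WJ| = |J − W| = 53.63.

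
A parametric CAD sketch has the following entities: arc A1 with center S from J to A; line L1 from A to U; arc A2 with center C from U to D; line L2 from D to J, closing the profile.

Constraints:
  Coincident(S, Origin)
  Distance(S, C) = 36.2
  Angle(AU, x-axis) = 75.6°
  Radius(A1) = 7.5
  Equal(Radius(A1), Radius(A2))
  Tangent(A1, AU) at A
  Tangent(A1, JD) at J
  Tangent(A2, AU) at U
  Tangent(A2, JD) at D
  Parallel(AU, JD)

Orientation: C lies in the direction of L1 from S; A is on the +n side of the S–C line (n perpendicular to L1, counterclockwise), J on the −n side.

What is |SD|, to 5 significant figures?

36.969

Tangency of A1 to both parallel lines with radius 7.5 puts A and J at S ± 7.5·n: A = (-7.2644, 1.8652), J = (7.2644, -1.8652). Equal radii place U and D the same way about C: U = C + 7.5·n = (1.7382, 36.928), D = C − 7.5·n = (16.267, 33.198). Then |SD| = |D − S| = 36.969.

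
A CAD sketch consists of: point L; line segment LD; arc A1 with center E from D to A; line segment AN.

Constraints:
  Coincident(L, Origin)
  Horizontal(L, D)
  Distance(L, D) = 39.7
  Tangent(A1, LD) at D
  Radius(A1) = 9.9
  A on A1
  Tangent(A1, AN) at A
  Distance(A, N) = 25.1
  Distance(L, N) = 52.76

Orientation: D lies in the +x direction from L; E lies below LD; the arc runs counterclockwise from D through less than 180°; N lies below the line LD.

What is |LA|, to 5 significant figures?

32.881

Checks: ∠(ED, DL) = 90.00° ✓; |ED| = 9.900 ✓; |EA| = 9.900 ✓; ∠(EA, AN) = 90.00° ✓; |AN| = 25.10 ✓; |LN| = 52.76 ✓.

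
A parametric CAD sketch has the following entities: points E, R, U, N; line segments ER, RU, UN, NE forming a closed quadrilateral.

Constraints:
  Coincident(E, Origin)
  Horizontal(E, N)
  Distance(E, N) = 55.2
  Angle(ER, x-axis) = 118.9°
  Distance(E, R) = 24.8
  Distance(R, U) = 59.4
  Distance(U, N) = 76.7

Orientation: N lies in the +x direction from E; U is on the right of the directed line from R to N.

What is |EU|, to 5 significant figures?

39.433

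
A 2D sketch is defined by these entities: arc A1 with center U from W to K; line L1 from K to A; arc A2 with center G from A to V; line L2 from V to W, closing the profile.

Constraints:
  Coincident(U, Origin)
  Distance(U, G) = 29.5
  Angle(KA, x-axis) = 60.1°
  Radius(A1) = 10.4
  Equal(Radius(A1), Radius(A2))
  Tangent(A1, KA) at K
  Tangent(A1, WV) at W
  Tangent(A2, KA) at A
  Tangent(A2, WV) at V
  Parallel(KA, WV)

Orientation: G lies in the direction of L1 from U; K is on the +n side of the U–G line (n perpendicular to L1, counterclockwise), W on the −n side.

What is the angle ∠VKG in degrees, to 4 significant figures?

15.77°

Tangency of A1 to both parallel lines with radius 10.4 puts K and W at U ± 10.4·n: K = (-9.016, 5.184), W = (9.016, -5.184). Equal radii place A and V the same way about G: A = G + 10.4·n = (5.690, 30.76), V = G − 10.4·n = (23.72, 20.39). Then cos ∠VKG = KV·KG / (|KV||KG|), giving 15.77°.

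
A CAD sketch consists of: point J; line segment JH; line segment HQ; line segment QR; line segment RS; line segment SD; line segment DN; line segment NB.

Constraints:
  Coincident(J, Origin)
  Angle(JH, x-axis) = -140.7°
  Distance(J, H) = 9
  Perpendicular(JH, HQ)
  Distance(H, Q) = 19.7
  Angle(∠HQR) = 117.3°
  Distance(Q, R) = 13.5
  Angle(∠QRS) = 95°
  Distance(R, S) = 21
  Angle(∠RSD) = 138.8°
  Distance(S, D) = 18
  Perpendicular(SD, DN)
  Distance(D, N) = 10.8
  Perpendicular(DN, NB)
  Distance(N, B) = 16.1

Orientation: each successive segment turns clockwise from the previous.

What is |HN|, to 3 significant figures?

12.6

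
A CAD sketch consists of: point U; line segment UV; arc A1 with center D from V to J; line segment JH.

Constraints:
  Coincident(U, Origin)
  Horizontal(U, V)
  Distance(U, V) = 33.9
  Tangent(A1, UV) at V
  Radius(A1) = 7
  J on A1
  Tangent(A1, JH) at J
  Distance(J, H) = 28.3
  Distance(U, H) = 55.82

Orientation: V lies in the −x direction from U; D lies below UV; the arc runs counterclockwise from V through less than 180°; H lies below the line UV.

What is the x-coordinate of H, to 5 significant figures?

-44.002

U is at the origin; UV is horizontal with |UV| = 33.9 and V on the −x side, so V = (-33.900, 0.0000). Tangency of A1 to UV means the radius DV is perpendicular to UV, so D = V + (0, -7) = (-33.900, -7.0000). Since DJ ⟂ JH (tangency), |DH| = √(7.0² + 28.3²) = 29.153 regardless of where J sits on A1. So H lies on both circle(U, 55.82) and circle(D, 29.153); the below-UV intersection is H = (-44.002, -34.347). J is the foot of the tangent from H: J = (-40.857, -6.2220).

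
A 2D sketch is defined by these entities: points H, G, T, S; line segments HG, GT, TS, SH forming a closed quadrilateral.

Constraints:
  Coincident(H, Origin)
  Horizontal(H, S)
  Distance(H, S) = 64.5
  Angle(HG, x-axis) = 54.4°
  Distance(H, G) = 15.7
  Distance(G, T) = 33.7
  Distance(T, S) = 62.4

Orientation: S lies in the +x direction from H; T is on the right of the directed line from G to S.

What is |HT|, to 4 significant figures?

21.51

Checks: |GT| = 33.70 ✓; |TS| = 62.40 ✓.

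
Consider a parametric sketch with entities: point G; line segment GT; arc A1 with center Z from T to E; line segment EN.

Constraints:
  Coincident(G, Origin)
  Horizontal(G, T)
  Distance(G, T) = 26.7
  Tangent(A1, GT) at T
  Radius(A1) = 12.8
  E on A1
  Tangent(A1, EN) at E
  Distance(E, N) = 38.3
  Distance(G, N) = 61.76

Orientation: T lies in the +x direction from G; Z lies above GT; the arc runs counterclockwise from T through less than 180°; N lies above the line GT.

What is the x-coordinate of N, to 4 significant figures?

31.98

Checks: |ZE| = 12.80 ✓; ∠(ZE, EN) = 90.00° ✓; |EN| = 38.30 ✓; |GN| = 61.76 ✓.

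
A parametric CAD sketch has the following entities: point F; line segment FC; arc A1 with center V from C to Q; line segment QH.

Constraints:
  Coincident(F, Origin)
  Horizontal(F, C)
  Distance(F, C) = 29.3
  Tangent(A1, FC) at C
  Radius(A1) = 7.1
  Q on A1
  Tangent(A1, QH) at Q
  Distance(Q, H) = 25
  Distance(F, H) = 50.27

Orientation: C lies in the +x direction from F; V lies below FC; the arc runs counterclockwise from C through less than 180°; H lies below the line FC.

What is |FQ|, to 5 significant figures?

26.471

Checks: F.y = 0.00, C.y = 0.00 ✓; |VQ| = 7.100 ✓; ∠(VQ, QH) = 90.00° ✓; |QH| = 25.00 ✓; |FH| = 50.27 ✓.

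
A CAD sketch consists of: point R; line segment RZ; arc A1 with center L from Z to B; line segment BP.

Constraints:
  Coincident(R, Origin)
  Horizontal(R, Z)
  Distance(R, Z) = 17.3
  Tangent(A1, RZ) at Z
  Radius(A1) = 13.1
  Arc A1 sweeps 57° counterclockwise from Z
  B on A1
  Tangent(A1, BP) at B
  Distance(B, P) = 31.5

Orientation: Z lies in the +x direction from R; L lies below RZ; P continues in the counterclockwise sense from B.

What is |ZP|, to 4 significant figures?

42.90

R is at the origin; R and Z share the same y with |RZ| = 17.3 and Z on the +x side, so Z = (17.30, 0.000). Tangency of A1 to RZ means the radius LZ is perpendicular to RZ, so L = Z + (0, -13.1) = (17.30, -13.10). On A1, Z sits at bearing 90° from L; a 57° counterclockwise sweep puts B at bearing 147°, so B = L + 13.1·(cos 147°, sin 147°) = (6.313, -5.965). The tangent condition forces LB to be normal to BP, so BP runs along (−sin 147°, cos 147°); with |BP| = 31.5, P = (-10.84, -32.38). Then |ZP| = |P − Z| = 42.90.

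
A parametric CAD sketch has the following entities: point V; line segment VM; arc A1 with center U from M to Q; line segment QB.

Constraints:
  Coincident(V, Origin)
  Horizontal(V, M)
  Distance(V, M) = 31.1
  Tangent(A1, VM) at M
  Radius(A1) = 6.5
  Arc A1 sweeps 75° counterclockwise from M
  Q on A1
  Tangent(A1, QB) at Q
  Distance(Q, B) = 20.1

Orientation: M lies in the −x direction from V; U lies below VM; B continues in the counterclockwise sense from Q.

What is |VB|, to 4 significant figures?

48.99

V is at the origin; V and M share the same y with |VM| = 31.1 and M on the −x side, so M = (-31.10, 0.000). Since A1 is tangent to VM there, UM ⟂ VM, so U = M + (0, -6.5) = (-31.10, -6.500). On A1, M sits at bearing 90° from U; a 75° counterclockwise sweep puts Q at bearing 165°, so Q = U + 6.5·(cos 165°, sin 165°) = (-37.38, -4.818). A1 meets QB tangentially, so UQ is at right angles to QB, so QB runs along (−sin 165°, cos 165°); with |QB| = 20.1, B = (-42.58, -24.23). Then |VB| = |B − V| = 48.99.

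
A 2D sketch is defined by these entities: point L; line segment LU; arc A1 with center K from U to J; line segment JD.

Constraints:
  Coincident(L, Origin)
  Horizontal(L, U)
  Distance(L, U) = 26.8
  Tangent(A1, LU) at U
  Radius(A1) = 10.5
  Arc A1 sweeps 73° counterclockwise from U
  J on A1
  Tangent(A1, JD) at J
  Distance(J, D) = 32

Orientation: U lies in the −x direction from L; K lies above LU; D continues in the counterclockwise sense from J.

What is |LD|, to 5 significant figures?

38.746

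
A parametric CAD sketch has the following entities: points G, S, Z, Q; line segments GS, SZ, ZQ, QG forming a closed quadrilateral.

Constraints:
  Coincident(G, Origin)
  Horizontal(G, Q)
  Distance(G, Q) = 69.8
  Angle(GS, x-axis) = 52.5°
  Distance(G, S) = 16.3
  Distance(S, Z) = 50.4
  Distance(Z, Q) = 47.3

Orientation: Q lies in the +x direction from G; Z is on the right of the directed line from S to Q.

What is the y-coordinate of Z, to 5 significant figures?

-31.206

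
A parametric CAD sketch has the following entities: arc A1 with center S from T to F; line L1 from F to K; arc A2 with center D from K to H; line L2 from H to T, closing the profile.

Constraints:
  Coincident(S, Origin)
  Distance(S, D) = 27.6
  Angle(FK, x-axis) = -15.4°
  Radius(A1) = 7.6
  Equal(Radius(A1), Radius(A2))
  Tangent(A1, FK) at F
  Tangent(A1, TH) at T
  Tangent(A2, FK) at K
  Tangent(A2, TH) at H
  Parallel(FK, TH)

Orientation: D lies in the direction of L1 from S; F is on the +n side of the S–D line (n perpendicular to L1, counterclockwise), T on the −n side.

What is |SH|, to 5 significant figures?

28.627

The slot axis is L1's direction at -15.4°, so u = (cos -15.4°, sin -15.4°) = (0.96410, -0.26556) and n = (−sin -15.4°, cos -15.4°) = (0.26556, 0.96410). S is at the origin and D lies 27.6 along u from S, so D = 27.6·u = (26.609, -7.3293). Tangency of A1 to both parallel lines with radius 7.6 puts F and T at S ± 7.6·n: F = (2.0182, 7.3271), T = (-2.0182, -7.3271). Equal radii place K and H the same way about D: K = D + 7.6·n = (28.627, -0.0022238), H = D − 7.6·n = (24.591, -14.656). Then |SH| = |H − S| = 28.627.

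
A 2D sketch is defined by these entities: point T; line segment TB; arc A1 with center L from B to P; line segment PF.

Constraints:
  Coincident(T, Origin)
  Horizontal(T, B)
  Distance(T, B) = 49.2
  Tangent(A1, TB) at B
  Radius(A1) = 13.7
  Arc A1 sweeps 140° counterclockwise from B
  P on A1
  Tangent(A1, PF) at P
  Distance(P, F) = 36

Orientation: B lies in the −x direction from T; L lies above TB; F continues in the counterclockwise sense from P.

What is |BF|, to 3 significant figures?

50.9

T is at the origin; TB is horizontal with |TB| = 49.2 and B on the −x side, so B = (-49.2, 0.00). Tangency of A1 to TB means the radius LB is perpendicular to TB, so L = B + (0, 13.7) = (-49.2, 13.7). On A1, B sits at bearing -90° from L; a 140° counterclockwise sweep puts P at bearing 50°, so P = L + 13.7·(cos 50°, sin 50°) = (-40.4, 24.2). Tangency of A1 to PF means the radius LP is perpendicular to PF, so PF runs along (−sin 50°, cos 50°); with |PF| = 36.0, F = (-68.0, 47.3). Then |BF| = |F − B| = 50.9.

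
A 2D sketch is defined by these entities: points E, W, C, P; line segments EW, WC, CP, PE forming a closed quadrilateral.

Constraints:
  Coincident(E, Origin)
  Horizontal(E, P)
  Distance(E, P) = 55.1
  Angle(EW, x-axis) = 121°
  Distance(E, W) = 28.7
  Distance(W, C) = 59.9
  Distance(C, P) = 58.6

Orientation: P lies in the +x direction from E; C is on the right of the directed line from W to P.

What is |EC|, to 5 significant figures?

32.182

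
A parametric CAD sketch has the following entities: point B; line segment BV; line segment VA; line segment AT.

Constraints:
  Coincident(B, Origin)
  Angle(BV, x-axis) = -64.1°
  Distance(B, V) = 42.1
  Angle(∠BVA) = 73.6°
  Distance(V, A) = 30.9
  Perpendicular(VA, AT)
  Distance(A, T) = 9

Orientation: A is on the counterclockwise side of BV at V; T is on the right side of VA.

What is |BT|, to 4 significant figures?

52.92

∠BVA = 73.6°, so VA runs at -64.1° + (180° − 73.6°) = 42.30° from the x-axis; with |VA| = 30.9, A = V + 30.9·(cos 42.30°, sin 42.30°) = (41.24, -17.08). VA is perpendicular to AT; with |AT| = 9.0 on the right of VA, T = A + 9.0·(0.6730, -0.7396) = (47.30, -23.73). Then |BT| = |T − B| = 52.92.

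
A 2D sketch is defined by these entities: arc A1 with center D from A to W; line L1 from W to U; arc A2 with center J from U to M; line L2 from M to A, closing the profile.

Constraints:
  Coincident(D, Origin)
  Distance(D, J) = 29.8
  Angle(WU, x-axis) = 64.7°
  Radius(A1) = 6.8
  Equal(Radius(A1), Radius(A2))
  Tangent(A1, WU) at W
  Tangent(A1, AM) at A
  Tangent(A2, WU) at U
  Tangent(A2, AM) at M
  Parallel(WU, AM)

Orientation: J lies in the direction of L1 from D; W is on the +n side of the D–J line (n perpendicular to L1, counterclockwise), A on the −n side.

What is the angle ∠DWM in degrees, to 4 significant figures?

65.47°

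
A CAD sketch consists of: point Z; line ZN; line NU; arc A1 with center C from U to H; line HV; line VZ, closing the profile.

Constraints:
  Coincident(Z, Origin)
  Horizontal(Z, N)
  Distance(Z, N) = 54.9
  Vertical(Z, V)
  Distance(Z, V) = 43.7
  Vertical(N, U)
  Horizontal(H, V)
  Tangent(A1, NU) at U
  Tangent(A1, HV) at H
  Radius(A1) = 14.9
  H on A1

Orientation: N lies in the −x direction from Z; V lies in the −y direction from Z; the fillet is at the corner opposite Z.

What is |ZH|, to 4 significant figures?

59.24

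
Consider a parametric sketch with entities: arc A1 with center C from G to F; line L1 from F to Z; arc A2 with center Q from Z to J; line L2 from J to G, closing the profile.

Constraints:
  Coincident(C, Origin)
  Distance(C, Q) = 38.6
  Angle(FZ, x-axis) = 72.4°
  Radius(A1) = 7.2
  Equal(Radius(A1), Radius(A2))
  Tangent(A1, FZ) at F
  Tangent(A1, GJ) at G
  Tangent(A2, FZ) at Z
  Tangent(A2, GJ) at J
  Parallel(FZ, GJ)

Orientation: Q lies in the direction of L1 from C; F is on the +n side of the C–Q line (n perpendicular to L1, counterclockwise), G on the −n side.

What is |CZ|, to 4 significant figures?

39.27

Tangency of A1 to both parallel lines with radius 7.2 puts F and G at C ± 7.2·n: F = (-6.863, 2.177), G = (6.863, -2.177). Equal radii place Z and J the same way about Q: Z = Q + 7.2·n = (4.809, 38.97), J = Q − 7.2·n = (18.53, 34.62). Then |CZ| = |Z − C| = 39.27.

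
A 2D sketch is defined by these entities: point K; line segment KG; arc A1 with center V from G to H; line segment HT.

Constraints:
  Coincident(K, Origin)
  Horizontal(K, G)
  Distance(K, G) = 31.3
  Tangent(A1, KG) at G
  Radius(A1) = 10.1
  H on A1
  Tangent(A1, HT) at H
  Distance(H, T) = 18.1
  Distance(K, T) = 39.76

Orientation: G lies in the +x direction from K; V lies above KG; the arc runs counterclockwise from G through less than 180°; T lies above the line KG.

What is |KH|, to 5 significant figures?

42.186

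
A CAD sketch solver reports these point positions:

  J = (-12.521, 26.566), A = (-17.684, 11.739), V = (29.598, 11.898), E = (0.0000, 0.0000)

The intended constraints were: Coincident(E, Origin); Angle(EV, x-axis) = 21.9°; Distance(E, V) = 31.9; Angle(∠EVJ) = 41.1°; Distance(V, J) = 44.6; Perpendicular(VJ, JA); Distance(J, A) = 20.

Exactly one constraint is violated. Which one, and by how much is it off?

Distance(J, A) = 20 — off by 4.30.

E = (0.00, 0.00) ✓; EV at 21.90° ✓; |EV| = 31.90 ✓; ∠EVJ = 41.10° ✓; |VJ| = 44.60 ✓; ∠(VJ, JA) = 90.00° ✓; |JA| = 15.70 ✗.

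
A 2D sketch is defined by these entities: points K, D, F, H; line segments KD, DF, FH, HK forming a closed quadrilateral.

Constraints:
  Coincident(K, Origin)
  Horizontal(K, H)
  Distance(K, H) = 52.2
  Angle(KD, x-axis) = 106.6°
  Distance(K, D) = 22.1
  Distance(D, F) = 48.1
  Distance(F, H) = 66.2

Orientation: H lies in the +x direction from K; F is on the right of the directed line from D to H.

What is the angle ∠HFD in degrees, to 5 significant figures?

63.680°

K is at the origin; KH is horizontal with |KH| = 52.2 and H in +x, so H = (52.2, 0). KD runs at 106.6° with |KD| = 22.1, so D = (-6.3137, 21.179). F is determined by |DF| = 48.1 and |FH| = 66.2 together: it lies at the intersection of circle(D, 48.1) and circle(H, 66.2). With |DH| = 62.229, the foot of the radical line on DH is 14.491 from D and the perpendicular offset is √(48.1² − 14.491²) = 45.865. Taking the right-of-DH solution: F = (-8.2971, -26.880).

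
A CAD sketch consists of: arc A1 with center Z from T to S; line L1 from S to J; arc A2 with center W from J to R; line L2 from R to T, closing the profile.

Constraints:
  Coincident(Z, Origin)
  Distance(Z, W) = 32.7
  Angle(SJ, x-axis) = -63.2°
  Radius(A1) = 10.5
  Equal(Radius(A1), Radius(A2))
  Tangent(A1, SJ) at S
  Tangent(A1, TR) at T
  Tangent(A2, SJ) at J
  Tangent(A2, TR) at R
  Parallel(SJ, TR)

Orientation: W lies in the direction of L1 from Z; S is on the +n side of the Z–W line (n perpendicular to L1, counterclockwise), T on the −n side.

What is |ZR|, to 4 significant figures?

34.34

The slot axis is L1's direction at -63.2°, so u = (cos -63.2°, sin -63.2°) = (0.4509, -0.8926) and n = (−sin -63.2°, cos -63.2°) = (0.8926, 0.4509). Z is at the origin and W lies 32.7 along u from Z, so W = 32.7·u = (14.74, -29.19). Tangency of A1 to both parallel lines with radius 10.5 puts S and T at Z ± 10.5·n: S = (9.372, 4.734), T = (-9.372, -4.734). Equal radii place J and R the same way about W: J = W + 10.5·n = (24.12, -24.45), R = W − 10.5·n = (5.372, -33.92). Then |ZR| = |R − Z| = 34.34.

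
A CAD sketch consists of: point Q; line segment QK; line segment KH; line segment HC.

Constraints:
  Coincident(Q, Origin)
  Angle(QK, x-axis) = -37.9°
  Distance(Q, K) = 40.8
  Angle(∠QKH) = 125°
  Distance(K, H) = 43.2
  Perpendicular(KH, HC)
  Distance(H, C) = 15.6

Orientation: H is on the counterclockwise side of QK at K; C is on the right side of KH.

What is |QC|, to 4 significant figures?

82.70

∠QKH = 125.0°, so KH runs at -37.9° + (180° − 125.0°) = 17.10° from the x-axis; with |KH| = 43.2, H = K + 43.2·(cos 17.10°, sin 17.10°) = (73.48, -12.36). KH is perpendicular to HC; with |HC| = 15.6 on the right of KH, C = H + 15.6·(0.2940, -0.9558) = (78.07, -27.27). Then |QC| = |C − Q| = 82.70.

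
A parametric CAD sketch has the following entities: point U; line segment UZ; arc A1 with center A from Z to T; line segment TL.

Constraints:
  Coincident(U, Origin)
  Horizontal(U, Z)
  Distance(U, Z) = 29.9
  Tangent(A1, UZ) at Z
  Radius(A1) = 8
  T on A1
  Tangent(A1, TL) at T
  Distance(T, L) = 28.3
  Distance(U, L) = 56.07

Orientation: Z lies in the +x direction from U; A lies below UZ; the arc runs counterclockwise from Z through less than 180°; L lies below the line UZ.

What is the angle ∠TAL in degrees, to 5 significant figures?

74.215°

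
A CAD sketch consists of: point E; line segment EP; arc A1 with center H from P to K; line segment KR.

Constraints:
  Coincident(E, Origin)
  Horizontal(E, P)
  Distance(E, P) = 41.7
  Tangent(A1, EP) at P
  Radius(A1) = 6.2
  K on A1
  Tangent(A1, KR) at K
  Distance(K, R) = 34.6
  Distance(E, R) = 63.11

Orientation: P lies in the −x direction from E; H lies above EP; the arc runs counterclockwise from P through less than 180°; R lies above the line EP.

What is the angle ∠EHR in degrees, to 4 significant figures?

109.1°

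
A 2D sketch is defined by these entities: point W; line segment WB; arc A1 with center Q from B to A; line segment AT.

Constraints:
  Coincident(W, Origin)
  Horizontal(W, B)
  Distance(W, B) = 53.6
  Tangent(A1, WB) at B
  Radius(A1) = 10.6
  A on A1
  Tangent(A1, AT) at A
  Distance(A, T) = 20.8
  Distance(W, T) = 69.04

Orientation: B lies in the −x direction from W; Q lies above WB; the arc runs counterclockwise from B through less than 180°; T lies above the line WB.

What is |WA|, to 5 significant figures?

49.495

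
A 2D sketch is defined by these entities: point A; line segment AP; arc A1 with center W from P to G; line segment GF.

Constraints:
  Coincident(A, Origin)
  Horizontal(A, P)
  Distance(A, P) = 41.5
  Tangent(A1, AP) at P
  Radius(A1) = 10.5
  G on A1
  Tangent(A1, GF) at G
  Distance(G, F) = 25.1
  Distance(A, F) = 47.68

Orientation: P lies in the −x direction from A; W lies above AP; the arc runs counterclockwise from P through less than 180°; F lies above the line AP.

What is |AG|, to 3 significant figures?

32.8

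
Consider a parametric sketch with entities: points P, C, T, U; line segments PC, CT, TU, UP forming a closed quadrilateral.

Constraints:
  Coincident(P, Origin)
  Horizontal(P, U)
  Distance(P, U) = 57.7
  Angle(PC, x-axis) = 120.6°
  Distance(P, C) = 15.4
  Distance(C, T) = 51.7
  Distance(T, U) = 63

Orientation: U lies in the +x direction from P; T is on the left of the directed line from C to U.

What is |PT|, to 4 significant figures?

58.92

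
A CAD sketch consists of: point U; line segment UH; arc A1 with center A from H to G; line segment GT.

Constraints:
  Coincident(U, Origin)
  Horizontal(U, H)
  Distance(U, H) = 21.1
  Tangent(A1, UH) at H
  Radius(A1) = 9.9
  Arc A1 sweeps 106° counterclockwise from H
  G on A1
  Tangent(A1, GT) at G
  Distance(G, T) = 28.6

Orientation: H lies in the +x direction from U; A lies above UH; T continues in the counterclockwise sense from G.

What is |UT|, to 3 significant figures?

46.1

U is at the origin; U and H share the same y with |UH| = 21.1 and H on the +x side, so H = (21.1, 0.00). Since A1 is tangent to UH there, AH ⟂ UH, so A = H + (0, 9.9) = (21.1, 9.90). On A1, H sits at bearing -90° from A; a 106° counterclockwise sweep puts G at bearing 16°, so G = A + 9.9·(cos 16°, sin 16°) = (30.6, 12.6). The tangent condition forces AG to be normal to GT, so GT runs along (−sin 16°, cos 16°); with |GT| = 28.6, T = (22.7, 40.1). Then |UT| = |T − U| = 46.1.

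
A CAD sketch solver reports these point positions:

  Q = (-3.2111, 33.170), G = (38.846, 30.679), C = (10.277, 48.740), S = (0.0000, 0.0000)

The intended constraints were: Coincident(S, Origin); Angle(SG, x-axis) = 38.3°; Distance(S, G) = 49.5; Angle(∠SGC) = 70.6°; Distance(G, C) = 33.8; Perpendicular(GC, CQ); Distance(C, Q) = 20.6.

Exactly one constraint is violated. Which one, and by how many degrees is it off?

Perpendicular(GC, CQ) — off by 8.60°.

S = (0.00, 0.00) ✓; SG at 38.30° ✓; |SG| = 49.50 ✓; ∠SGC = 70.60° ✓; |GC| = 33.80 ✓; ∠(GC, CQ) = 81.40° ✗; |CQ| = 20.60 ✓.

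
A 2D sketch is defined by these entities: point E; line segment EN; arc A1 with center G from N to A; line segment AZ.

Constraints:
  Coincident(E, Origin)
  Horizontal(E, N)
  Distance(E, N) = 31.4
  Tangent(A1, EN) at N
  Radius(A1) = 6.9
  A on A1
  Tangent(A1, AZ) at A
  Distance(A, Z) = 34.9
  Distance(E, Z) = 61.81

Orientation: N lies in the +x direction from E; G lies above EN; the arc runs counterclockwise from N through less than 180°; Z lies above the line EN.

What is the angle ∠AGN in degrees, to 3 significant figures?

71.9°

Checks: ∠(GN, NE) = 90.00° ✓; |GN| = 6.900 ✓; |GA| = 6.900 ✓; ∠(GA, AZ) = 90.00° ✓; |AZ| = 34.90 ✓; |EZ| = 61.81 ✓.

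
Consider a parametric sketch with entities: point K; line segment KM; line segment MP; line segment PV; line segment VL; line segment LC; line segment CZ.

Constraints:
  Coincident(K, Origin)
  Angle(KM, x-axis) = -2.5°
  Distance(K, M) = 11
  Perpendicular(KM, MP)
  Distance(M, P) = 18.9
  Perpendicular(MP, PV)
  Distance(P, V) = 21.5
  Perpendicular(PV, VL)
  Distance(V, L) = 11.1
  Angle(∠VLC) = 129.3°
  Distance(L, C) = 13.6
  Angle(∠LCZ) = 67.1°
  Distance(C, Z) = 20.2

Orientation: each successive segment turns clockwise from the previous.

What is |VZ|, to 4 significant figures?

16.23

K is at the origin; KM runs at -2.5° with length 11.0, so M = (10.99, -0.4798). The perpendicularity gives MP at right angles to KM, so MP runs at -92.50°; with |MP| = 18.9, P = (10.17, -19.36). The perpendicularity gives PV at right angles to MP, so PV runs at 177.5°; with |PV| = 21.5, V = (-11.31, -18.42). The perpendicularity gives VL at right angles to PV, so VL runs at 87.50°; with |VL| = 11.1, L = (-10.83, -7.335). ∠VLC = 129.3° gives LC at 36.80° from the x-axis; with |LC| = 13.6, C = (0.05971, 0.8121). ∠LCZ = 67.1° gives CZ at -76.10° from the x-axis; with |CZ| = 20.2, Z = (4.912, -18.80). Then |VZ| = |Z − V| = 16.23.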